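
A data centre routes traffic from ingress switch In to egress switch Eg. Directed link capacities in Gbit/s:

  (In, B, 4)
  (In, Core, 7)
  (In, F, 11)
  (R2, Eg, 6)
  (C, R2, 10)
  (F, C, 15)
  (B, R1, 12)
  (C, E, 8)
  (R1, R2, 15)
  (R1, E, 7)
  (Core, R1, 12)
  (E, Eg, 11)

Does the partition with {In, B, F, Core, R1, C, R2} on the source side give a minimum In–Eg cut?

Given cut capacity: 7 + 8 + 6 = 21.
Augment In→B→R1→R2→Eg: bottleneck 4, flow now 4.
Augment In→F→C→R2→Eg: bottleneck 2, flow now 6.
Augment In→F→C→E→Eg: bottleneck 8, flow now 14.
Augment In→Core→R1→E→Eg: bottleneck 3, flow now 17.
No augmenting path remains; maximum flow = 17.
In the residual graph, reachable from In: {In, B, F, Core, R1, C, R2, E}.
Min-cut edges: R2→Eg (6), E→Eg (11); capacity 6 + 11 = 17.
Cut capacity 21 exceeds the max flow 17, so it is not minimum.

No — its capacity is 21, but the minimum cut has capacity 17.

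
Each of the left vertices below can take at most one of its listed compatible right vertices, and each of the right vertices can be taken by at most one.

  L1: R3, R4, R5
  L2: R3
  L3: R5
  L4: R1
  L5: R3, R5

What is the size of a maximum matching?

Unit-capacity flow: source→left, listed edges, right→sink; max matching = max flow.
Augmenting path L1→R3 (+1); matched 1.
Augmenting path L3→R5 (+1); matched 2.
Augmenting path L4→R1 (+1); matched 3.
Augmenting path L2→R3→L1→R4 (+1); matched 4.
No augmenting path remains; maximum matching = 4.
König certificate: {L1, L4, R3, R5} is a vertex cover of size 4 (every listed pair touches it), so no matching can be larger.

4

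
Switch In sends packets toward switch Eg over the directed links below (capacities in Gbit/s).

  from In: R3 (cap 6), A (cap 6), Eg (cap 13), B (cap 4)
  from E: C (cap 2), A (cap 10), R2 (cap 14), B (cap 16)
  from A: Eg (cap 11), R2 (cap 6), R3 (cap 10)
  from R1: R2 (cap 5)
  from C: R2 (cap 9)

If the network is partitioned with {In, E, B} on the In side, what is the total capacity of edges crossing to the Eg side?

Edges leaving {In, E, B}: In→A (6), In→R3 (6), In→Eg (13), E→A (10), E→C (2), E→R2 (14).
Cut capacity = 6 + 6 + 13 + 10 + 2 + 14 = 51.

51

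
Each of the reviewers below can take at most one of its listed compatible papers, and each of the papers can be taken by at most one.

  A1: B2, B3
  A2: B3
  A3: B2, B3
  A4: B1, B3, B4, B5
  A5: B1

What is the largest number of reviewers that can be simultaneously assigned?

Unit-capacity flow: source→left, listed edges, right→sink; max matching = max flow.
Augmenting path A1→B2 (+1); matched 1.
Augmenting path A2→B3 (+1); matched 2.
Augmenting path A4→B1 (+1); matched 3.
Augmenting path A5→B1→A4→B4 (+1); matched 4.
No augmenting path remains; maximum matching = 4.
König certificate: {A4, A5, B2, B3} is a vertex cover of size 4 (every listed pair touches it), so no matching can be larger.

4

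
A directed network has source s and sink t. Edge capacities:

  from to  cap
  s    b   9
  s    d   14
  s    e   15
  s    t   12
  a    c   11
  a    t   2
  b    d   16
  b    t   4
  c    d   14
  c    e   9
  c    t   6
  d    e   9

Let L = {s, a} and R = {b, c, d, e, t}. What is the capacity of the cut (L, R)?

63

Edges leaving {s, a}: s→b (9), s→d (14), s→e (15), s→t (12), a→c (11), a→t (2).
Cut capacity = 9 + 14 + 15 + 12 + 11 + 2 = 63.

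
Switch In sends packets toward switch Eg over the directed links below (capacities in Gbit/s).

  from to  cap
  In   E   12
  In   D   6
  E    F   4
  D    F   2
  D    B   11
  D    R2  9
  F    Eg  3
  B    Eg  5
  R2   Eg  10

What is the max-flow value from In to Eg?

9

Augment In→E→F→Eg: bottleneck 3, flow now 3.
Augment In→D→B→Eg: bottleneck 5, flow now 8.
Augment In→D→R2→Eg: bottleneck 1, flow now 9.
No augmenting path remains; maximum flow = 9.
In the residual graph, reachable from In: {In, E, F}.
Min-cut edges: In→D (6), F→Eg (3); capacity 6 + 3 = 9.
This cut is saturated, so no flow can exceed 9.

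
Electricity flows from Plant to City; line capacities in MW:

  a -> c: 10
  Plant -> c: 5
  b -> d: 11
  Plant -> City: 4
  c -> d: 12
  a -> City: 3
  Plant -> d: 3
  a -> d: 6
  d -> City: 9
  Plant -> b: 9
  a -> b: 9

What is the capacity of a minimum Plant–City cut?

13

Augment Plant→City: bottleneck 4, flow now 4.
Augment Plant→d→City: bottleneck 3, flow now 7.
Augment Plant→b→d→City: bottleneck 6, flow now 13.
No augmenting path remains; maximum flow = 13.
By max-flow min-cut, the minimum cut capacity equals the max flow.
In the residual graph, reachable from Plant: {Plant, b, c, d}.
Min-cut edges: Plant→City (4), d→City (9); capacity 4 + 9 = 13.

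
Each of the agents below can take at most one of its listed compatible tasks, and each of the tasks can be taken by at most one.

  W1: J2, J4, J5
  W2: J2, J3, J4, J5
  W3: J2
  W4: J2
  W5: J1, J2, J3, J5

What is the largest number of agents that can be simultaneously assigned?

4

Unit-capacity flow: source→left, listed edges, right→sink; max matching = max flow.
Augmenting path W1→J2 (+1); matched 1.
Augmenting path W2→J3 (+1); matched 2.
Augmenting path W5→J1 (+1); matched 3.
Augmenting path W3→J2→W1→J4 (+1); matched 4.
No augmenting path remains; maximum matching = 4.
König certificate: {W1, W2, W5, J2} is a vertex cover of size 4 (every listed pair touches it), so no matching can be larger.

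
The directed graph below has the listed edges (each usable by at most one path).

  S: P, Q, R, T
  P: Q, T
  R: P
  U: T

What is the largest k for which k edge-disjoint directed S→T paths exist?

Assign every edge capacity 1; by Menger, the answer equals the max flow.
Path S→T (+1); total 1.
Path S→P→T (+1); total 2.
No residual S→T path; max flow = 2.
Certifying cut of size 2: {P→T, S→T}.

2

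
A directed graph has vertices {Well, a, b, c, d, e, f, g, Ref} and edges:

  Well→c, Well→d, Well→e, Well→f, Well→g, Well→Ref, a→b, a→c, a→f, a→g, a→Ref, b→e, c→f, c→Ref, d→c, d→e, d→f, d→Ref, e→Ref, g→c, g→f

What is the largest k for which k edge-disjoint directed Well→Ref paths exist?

4

Assign every edge capacity 1; by Menger, the answer equals the max flow.
Path Well→Ref (+1); total 1.
Path Well→c→Ref (+1); total 2.
Path Well→d→Ref (+1); total 3.
Path Well→e→Ref (+1); total 4.
No residual Well→Ref path; max flow = 4.
Certifying cut of size 4: {Well→Ref, Well→d, Well→e, c→Ref}.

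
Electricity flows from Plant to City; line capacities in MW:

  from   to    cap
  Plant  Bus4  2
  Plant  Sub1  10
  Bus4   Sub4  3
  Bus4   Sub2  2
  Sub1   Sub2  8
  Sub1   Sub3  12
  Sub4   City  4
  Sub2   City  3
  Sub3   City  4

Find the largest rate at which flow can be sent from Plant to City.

9

Augment Plant→Bus4→Sub4→City: bottleneck 2, flow now 2.
Augment Plant→Sub1→Sub2→City: bottleneck 3, flow now 5.
Augment Plant→Sub1→Sub3→City: bottleneck 4, flow now 9.
No augmenting path remains; maximum flow = 9.
In the residual graph, reachable from Plant: {Plant, Sub1, Sub2, Sub3}.
Min-cut edges: Plant→Bus4 (2), Sub2→City (3), Sub3→City (4); capacity 2 + 3 + 4 = 9.
This cut is saturated, so no flow can exceed 9.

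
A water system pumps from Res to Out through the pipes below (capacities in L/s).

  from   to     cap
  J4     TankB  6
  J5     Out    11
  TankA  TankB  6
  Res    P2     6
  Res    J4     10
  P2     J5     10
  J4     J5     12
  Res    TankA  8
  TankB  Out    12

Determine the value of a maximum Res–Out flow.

22

Augment Res→J4→J5→Out: bottleneck 10, flow now 10.
Augment Res→TankA→TankB→Out: bottleneck 6, flow now 16.
Augment Res→P2→J5→Out: bottleneck 1, flow now 17.
Augment Res→P2→J5→J4→TankB→Out: bottleneck 5, flow now 22. (uses reverse residual edge)
No augmenting path remains; maximum flow = 22.
In the residual graph, reachable from Res: {Res, TankA}.
Min-cut edges: Res→J4 (10), Res→P2 (6), TankA→TankB (6); capacity 10 + 6 + 6 = 22.
This cut is saturated, so no flow can exceed 22.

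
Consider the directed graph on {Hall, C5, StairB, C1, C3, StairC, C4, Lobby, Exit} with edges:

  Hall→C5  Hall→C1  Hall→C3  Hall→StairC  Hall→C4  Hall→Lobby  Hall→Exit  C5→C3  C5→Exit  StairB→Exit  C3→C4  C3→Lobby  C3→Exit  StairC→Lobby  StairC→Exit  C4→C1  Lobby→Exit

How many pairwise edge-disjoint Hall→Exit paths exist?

5

Assign every edge capacity 1; by Menger, the answer equals the max flow.
Path Hall→Exit (+1); total 1.
Path Hall→C5→Exit (+1); total 2.
Path Hall→C3→Exit (+1); total 3.
Path Hall→StairC→Exit (+1); total 4.
Path Hall→Lobby→Exit (+1); total 5.
No residual Hall→Exit path; max flow = 5.
Certifying cut of size 5: {Hall→C3, Hall→C5, Hall→Exit, Hall→Lobby, Hall→StairC}.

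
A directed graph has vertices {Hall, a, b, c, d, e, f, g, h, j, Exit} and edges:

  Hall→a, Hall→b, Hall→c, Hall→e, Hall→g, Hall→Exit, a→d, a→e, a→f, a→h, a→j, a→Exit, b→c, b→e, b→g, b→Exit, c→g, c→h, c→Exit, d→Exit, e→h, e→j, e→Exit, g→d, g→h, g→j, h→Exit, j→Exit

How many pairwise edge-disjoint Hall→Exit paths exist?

6

Assign every edge capacity 1; by Menger, the answer equals the max flow.
Path Hall→Exit (+1); total 1.
Path Hall→a→Exit (+1); total 2.
Path Hall→b→Exit (+1); total 3.
Path Hall→c→Exit (+1); total 4.
Path Hall→e→Exit (+1); total 5.
Path Hall→g→d→Exit (+1); total 6.
No residual Hall→Exit path; max flow = 6.
Certifying cut of size 6: {Hall→Exit, Hall→a, Hall→b, Hall→c, Hall→e, Hall→g}.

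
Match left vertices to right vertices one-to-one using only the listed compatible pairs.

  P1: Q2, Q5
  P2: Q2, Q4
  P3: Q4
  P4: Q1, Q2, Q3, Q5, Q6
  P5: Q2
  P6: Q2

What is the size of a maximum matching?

Unit-capacity flow: source→left, listed edges, right→sink; max matching = max flow.
Augmenting path P1→Q2 (+1); matched 1.
Augmenting path P2→Q4 (+1); matched 2.
Augmenting path P4→Q1 (+1); matched 3.
Augmenting path P5→Q2→P1→Q5 (+1); matched 4.
No augmenting path remains; maximum matching = 4.
König certificate: {P1, P4, Q2, Q4} is a vertex cover of size 4 (every listed pair touches it), so no matching can be larger.

4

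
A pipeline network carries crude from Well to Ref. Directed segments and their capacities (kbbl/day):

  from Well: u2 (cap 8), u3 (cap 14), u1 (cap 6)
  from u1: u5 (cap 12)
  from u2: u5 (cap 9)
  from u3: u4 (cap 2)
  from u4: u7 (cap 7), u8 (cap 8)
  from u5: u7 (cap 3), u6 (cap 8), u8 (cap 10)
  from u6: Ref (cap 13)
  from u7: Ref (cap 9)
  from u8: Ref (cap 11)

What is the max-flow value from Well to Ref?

16

Augment Well→u1→u5→u6→Ref: bottleneck 6, flow now 6.
Augment Well→u2→u5→u6→Ref: bottleneck 2, flow now 8.
Augment Well→u2→u5→u7→Ref: bottleneck 3, flow now 11.
Augment Well→u2→u5→u8→Ref: bottleneck 3, flow now 14.
Augment Well→u3→u4→u7→Ref: bottleneck 2, flow now 16.
No augmenting path remains; maximum flow = 16.
In the residual graph, reachable from Well: {Well, u3}.
Min-cut edges: Well→u1 (6), Well→u2 (8), u3→u4 (2); capacity 6 + 8 + 2 = 16.
This cut is saturated, so no flow can exceed 16.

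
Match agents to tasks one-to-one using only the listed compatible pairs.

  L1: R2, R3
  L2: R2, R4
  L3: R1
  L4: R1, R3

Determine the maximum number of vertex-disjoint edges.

4

Unit-capacity flow: source→left, listed edges, right→sink; max matching = max flow.
Augmenting path L1→R2 (+1); matched 1.
Augmenting path L2→R4 (+1); matched 2.
Augmenting path L3→R1 (+1); matched 3.
Augmenting path L4→R3 (+1); matched 4.
No augmenting path remains; maximum matching = 4.
König certificate: {L1, L2, L3, L4} is a vertex cover of size 4 (every listed pair touches it), so no matching can be larger.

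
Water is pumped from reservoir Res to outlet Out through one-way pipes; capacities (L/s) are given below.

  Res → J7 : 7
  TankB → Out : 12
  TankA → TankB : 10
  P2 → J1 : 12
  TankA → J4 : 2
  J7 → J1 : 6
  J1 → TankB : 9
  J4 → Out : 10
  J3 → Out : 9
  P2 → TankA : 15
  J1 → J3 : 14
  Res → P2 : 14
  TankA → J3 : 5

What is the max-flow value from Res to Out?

20

Augment Res→J7→J1→TankB→Out: bottleneck 6, flow now 6.
Augment Res→P2→TankA→J4→Out: bottleneck 2, flow now 8.
Augment Res→P2→TankA→TankB→Out: bottleneck 6, flow now 14.
Augment Res→P2→TankA→J3→Out: bottleneck 5, flow now 19.
Augment Res→P2→J1→J3→Out: bottleneck 1, flow now 20.
No augmenting path remains; maximum flow = 20.
In the residual graph, reachable from Res: {Res, J7}.
Min-cut edges: Res→P2 (14), J7→J1 (6); capacity 14 + 6 = 20.
This cut is saturated, so no flow can exceed 20.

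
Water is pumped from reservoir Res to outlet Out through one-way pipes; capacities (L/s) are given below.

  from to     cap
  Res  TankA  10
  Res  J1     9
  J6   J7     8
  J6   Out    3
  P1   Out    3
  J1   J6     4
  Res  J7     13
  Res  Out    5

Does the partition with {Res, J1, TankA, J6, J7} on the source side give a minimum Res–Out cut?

Yes — it is a minimum cut (capacity 8).

Given cut capacity: 5 + 3 = 8.
Augment Res→Out: bottleneck 5, flow now 5.
Augment Res→J1→J6→Out: bottleneck 3, flow now 8.
No augmenting path remains; maximum flow = 8.
Cut capacity 8 equals the max flow, so it is a minimum cut.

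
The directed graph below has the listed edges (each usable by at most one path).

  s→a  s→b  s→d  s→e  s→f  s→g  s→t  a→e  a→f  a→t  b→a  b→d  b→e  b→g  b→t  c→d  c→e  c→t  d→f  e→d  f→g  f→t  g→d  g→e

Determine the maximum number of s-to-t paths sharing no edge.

4

Assign every edge capacity 1; by Menger, the answer equals the max flow.
Path s→t (+1); total 1.
Path s→a→t (+1); total 2.
Path s→b→t (+1); total 3.
Path s→f→t (+1); total 4.
No residual s→t path; max flow = 4.
Certifying cut of size 4: {f→t, s→a, s→b, s→t}.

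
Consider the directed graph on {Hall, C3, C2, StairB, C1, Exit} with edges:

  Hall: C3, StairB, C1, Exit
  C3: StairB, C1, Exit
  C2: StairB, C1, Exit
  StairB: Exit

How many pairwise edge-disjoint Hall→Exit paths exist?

Assign every edge capacity 1; by Menger, the answer equals the max flow.
Path Hall→Exit (+1); total 1.
Path Hall→C3→Exit (+1); total 2.
Path Hall→StairB→Exit (+1); total 3.
No residual Hall→Exit path; max flow = 3.
Certifying cut of size 3: {Hall→C3, Hall→Exit, Hall→StairB}.

3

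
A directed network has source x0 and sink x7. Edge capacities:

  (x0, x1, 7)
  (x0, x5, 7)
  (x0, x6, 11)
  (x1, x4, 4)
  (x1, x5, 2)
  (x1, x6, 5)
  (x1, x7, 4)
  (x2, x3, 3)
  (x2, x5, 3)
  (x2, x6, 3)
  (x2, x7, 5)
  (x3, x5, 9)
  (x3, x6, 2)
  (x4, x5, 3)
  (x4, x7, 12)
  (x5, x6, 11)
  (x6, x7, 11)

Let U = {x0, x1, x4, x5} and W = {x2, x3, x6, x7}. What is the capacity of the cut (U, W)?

Edges leaving {x0, x1, x4, x5}: x0→x6 (11), x1→x6 (5), x1→x7 (4), x4→x7 (12), x5→x6 (11).
Cut capacity = 11 + 5 + 4 + 12 + 11 = 43.

43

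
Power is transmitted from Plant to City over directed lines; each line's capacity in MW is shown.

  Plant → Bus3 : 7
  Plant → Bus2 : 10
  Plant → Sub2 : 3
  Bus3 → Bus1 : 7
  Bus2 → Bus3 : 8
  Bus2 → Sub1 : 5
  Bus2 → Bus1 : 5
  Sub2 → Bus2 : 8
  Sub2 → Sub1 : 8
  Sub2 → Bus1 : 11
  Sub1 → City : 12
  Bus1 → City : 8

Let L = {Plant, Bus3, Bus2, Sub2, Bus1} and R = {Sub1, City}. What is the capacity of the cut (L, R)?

21

Edges leaving {Plant, Bus3, Bus2, Sub2, Bus1}: Bus2→Sub1 (5), Sub2→Sub1 (8), Bus1→City (8).
Cut capacity = 5 + 8 + 8 = 21.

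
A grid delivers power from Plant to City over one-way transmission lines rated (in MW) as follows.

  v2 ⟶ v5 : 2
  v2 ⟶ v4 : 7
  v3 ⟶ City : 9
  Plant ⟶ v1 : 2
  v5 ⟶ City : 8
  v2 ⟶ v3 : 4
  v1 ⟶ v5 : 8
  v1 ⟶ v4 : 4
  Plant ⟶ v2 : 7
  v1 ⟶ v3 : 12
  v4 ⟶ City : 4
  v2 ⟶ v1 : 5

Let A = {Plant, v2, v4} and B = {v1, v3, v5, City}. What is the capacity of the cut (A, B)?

Edges leaving {Plant, v2, v4}: Plant→v1 (2), v2→v1 (5), v2→v3 (4), v2→v5 (2), v4→City (4).
Cut capacity = 2 + 5 + 4 + 2 + 4 = 17.

17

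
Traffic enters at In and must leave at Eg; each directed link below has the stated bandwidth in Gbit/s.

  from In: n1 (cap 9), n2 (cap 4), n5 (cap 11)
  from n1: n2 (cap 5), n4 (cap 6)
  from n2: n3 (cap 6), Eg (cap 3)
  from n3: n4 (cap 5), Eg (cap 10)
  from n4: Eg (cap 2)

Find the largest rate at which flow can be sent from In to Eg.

11

Augment In→n2→Eg: bottleneck 3, flow now 3.
Augment In→n1→n4→Eg: bottleneck 2, flow now 5.
Augment In→n2→n3→Eg: bottleneck 1, flow now 6.
Augment In→n1→n2→n3→Eg: bottleneck 5, flow now 11.
No augmenting path remains; maximum flow = 11.
In the residual graph, reachable from In: {In, n1, n4, n5}.
Min-cut edges: In→n2 (4), n1→n2 (5), n4→Eg (2); capacity 4 + 5 + 2 = 11.
This cut is saturated, so no flow can exceed 11.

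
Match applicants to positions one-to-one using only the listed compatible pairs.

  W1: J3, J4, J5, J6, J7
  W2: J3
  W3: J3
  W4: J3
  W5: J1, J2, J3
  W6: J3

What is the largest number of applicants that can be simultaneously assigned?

Unit-capacity flow: source→left, listed edges, right→sink; max matching = max flow.
Augmenting path W1→J3 (+1); matched 1.
Augmenting path W5→J1 (+1); matched 2.
Augmenting path W2→J3→W1→J4 (+1); matched 3.
No augmenting path remains; maximum matching = 3.
König certificate: {W1, W5, J3} is a vertex cover of size 3 (every listed pair touches it), so no matching can be larger.

3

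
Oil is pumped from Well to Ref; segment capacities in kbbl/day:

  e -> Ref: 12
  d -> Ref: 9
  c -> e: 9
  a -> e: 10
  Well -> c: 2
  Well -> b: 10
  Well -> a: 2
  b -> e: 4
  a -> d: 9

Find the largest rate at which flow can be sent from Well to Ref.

8

Augment Well→a→d→Ref: bottleneck 2, flow now 2.
Augment Well→b→e→Ref: bottleneck 4, flow now 6.
Augment Well→c→e→Ref: bottleneck 2, flow now 8.
No augmenting path remains; maximum flow = 8.
In the residual graph, reachable from Well: {Well, b}.
Min-cut edges: Well→a (2), Well→c (2), b→e (4); capacity 2 + 2 + 4 = 8.
This cut is saturated, so no flow can exceed 8.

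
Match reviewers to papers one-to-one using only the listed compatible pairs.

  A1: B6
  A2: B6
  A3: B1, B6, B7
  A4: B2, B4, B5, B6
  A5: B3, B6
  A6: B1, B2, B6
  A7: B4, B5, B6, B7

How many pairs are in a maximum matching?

Unit-capacity flow: source→left, listed edges, right→sink; max matching = max flow.
Augmenting path A1→B6 (+1); matched 1.
Augmenting path A3→B1 (+1); matched 2.
Augmenting path A4→B2 (+1); matched 3.
Augmenting path A5→B3 (+1); matched 4.
Augmenting path A7→B4 (+1); matched 5.
Augmenting path A6→B1→A3→B7 (+1); matched 6.
No augmenting path remains; maximum matching = 6.
König certificate: {A3, A4, A5, A6, A7, B6} is a vertex cover of size 6 (every listed pair touches it), so no matching can be larger.

6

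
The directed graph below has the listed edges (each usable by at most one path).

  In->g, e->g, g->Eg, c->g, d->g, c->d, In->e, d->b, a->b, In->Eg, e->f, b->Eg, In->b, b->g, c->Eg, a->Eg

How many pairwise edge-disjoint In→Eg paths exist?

Assign every edge capacity 1; by Menger, the answer equals the max flow.
Path In→Eg (+1); total 1.
Path In→b→Eg (+1); total 2.
Path In→g→Eg (+1); total 3.
No residual In→Eg path; max flow = 3.
Certifying cut of size 3: {In→Eg, In→b, g→Eg}.

3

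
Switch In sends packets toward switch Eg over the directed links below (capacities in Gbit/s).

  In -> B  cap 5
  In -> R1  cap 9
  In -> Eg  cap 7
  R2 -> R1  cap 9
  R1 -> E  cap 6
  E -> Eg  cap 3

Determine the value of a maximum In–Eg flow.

10

Augment In→Eg: bottleneck 7, flow now 7.
Augment In→R1→E→Eg: bottleneck 3, flow now 10.
No augmenting path remains; maximum flow = 10.
In the residual graph, reachable from In: {In, B, R1, E}.
Min-cut edges: In→Eg (7), E→Eg (3); capacity 7 + 3 = 10.
This cut is saturated, so no flow can exceed 10.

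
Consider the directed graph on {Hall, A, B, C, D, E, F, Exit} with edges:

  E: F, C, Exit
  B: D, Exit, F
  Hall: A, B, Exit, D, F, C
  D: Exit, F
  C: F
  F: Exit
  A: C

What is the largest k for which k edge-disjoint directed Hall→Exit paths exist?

4

Assign every edge capacity 1; by Menger, the answer equals the max flow.
Path Hall→Exit (+1); total 1.
Path Hall→B→Exit (+1); total 2.
Path Hall→D→Exit (+1); total 3.
Path Hall→F→Exit (+1); total 4.
No residual Hall→Exit path; max flow = 4.
Certifying cut of size 4: {F→Exit, Hall→B, Hall→D, Hall→Exit}.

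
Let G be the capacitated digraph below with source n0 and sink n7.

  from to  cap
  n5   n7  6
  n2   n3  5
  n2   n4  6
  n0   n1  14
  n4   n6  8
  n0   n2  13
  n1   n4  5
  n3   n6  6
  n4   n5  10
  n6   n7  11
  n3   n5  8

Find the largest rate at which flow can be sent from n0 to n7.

Augment n0→n1→n4→n5→n7: bottleneck 5, flow now 5.
Augment n0→n2→n3→n5→n7: bottleneck 1, flow now 6.
Augment n0→n2→n3→n6→n7: bottleneck 4, flow now 10.
Augment n0→n2→n4→n6→n7: bottleneck 6, flow now 16.
No augmenting path remains; maximum flow = 16.
In the residual graph, reachable from n0: {n0, n1, n2}.
Min-cut edges: n1→n4 (5), n2→n3 (5), n2→n4 (6); capacity 5 + 5 + 6 = 16.
This cut is saturated, so no flow can exceed 16.

16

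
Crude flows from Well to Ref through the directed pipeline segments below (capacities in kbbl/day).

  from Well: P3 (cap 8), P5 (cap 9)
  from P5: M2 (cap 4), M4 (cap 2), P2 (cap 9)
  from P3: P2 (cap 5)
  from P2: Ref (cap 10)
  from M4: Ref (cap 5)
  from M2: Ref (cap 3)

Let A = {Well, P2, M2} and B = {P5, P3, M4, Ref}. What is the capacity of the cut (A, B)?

30

Edges leaving {Well, P2, M2}: Well→P5 (9), Well→P3 (8), P2→Ref (10), M2→Ref (3).
Cut capacity = 9 + 8 + 10 + 3 = 30.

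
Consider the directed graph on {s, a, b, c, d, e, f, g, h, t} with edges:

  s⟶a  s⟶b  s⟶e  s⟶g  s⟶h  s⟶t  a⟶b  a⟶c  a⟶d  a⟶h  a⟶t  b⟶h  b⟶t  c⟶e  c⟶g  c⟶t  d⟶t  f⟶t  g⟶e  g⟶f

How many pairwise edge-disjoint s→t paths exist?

Assign every edge capacity 1; by Menger, the answer equals the max flow.
Path s→t (+1); total 1.
Path s→a→t (+1); total 2.
Path s→b→t (+1); total 3.
Path s→g→f→t (+1); total 4.
No residual s→t path; max flow = 4.
Certifying cut of size 4: {s→a, s→b, s→g, s→t}.

4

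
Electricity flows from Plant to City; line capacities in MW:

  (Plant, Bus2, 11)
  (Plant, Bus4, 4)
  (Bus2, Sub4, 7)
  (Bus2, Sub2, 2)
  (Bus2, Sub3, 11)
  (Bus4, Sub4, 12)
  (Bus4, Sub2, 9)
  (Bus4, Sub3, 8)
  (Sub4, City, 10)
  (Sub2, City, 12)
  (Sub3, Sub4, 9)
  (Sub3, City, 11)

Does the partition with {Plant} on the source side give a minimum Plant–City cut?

Given cut capacity: 11 + 4 = 15.
Augment Plant→Bus2→Sub4→City: bottleneck 7, flow now 7.
Augment Plant→Bus2→Sub2→City: bottleneck 2, flow now 9.
Augment Plant→Bus2→Sub3→City: bottleneck 2, flow now 11.
Augment Plant→Bus4→Sub4→City: bottleneck 3, flow now 14.
Augment Plant→Bus4→Sub2→City: bottleneck 1, flow now 15.
No augmenting path remains; maximum flow = 15.
Cut capacity 15 equals the max flow, so it is a minimum cut.

Yes — it is a minimum cut (capacity 15).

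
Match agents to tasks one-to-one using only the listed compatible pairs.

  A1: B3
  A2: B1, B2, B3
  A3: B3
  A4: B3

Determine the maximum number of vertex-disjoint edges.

2

Unit-capacity flow: source→left, listed edges, right→sink; max matching = max flow.
Augmenting path A1→B3 (+1); matched 1.
Augmenting path A2→B1 (+1); matched 2.
No augmenting path remains; maximum matching = 2.
König certificate: {A2, B3} is a vertex cover of size 2 (every listed pair touches it), so no matching can be larger.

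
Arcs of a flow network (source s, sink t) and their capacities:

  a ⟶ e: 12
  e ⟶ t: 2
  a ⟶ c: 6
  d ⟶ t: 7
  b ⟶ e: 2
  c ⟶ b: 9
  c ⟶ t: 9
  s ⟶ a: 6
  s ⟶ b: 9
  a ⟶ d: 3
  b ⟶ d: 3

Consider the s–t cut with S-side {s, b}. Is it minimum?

Yes — it is a minimum cut (capacity 11).

Given cut capacity: 6 + 3 + 2 = 11.
Augment s→a→c→t: bottleneck 6, flow now 6.
Augment s→b→d→t: bottleneck 3, flow now 9.
Augment s→b→e→t: bottleneck 2, flow now 11.
No augmenting path remains; maximum flow = 11.
Cut capacity 11 equals the max flow, so it is a minimum cut.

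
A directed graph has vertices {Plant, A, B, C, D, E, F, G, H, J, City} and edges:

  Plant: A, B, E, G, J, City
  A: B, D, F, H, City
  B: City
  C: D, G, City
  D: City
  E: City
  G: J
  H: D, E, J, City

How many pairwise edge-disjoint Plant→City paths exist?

4

Assign every edge capacity 1; by Menger, the answer equals the max flow.
Path Plant→City (+1); total 1.
Path Plant→A→City (+1); total 2.
Path Plant→B→City (+1); total 3.
Path Plant→E→City (+1); total 4.
No residual Plant→City path; max flow = 4.
Certifying cut of size 4: {Plant→A, Plant→B, Plant→City, Plant→E}.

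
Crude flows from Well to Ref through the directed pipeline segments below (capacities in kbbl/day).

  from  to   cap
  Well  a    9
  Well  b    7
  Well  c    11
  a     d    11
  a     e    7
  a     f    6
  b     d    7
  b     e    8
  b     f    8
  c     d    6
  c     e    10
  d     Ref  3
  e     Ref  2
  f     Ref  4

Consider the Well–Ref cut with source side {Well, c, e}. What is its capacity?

Edges leaving {Well, c, e}: Well→a (9), Well→b (7), c→d (6), e→Ref (2).
Cut capacity = 9 + 7 + 6 + 2 = 24.

24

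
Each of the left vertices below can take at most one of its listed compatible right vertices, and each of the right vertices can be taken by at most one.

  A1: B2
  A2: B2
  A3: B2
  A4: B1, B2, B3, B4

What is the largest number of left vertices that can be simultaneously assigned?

Unit-capacity flow: source→left, listed edges, right→sink; max matching = max flow.
Augmenting path A1→B2 (+1); matched 1.
Augmenting path A4→B1 (+1); matched 2.
No augmenting path remains; maximum matching = 2.
König certificate: {A4, B2} is a vertex cover of size 2 (every listed pair touches it), so no matching can be larger.

2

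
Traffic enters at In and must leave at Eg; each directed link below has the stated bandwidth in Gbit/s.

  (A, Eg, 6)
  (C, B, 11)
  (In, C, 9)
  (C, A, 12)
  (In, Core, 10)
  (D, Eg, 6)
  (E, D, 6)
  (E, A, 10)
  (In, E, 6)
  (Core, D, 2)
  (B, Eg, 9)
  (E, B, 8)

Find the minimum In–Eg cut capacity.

17

Augment In→Core→D→Eg: bottleneck 2, flow now 2.
Augment In→C→A→Eg: bottleneck 6, flow now 8.
Augment In→C→B→Eg: bottleneck 3, flow now 11.
Augment In→E→B→Eg: bottleneck 6, flow now 17.
No augmenting path remains; maximum flow = 17.
By max-flow min-cut, the minimum cut capacity equals the max flow.
In the residual graph, reachable from In: {In, Core}.
Min-cut edges: In→C (9), In→E (6), Core→D (2); capacity 9 + 6 + 2 = 17.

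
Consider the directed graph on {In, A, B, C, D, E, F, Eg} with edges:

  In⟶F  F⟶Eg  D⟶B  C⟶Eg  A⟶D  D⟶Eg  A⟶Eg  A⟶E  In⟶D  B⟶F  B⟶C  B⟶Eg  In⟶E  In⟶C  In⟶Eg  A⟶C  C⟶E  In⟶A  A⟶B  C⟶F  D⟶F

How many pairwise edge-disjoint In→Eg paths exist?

5

Assign every edge capacity 1; by Menger, the answer equals the max flow.
Path In→Eg (+1); total 1.
Path In→A→Eg (+1); total 2.
Path In→C→Eg (+1); total 3.
Path In→D→Eg (+1); total 4.
Path In→F→Eg (+1); total 5.
No residual In→Eg path; max flow = 5.
Certifying cut of size 5: {In→A, In→C, In→D, In→Eg, In→F}.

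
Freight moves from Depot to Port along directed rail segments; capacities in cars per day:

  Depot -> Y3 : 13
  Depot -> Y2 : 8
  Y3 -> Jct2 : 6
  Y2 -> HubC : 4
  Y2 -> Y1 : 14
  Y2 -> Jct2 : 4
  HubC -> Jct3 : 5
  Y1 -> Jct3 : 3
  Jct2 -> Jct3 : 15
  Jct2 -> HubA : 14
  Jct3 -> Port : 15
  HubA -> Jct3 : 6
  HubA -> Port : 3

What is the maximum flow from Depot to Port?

14

Augment Depot→Y3→Jct2→Jct3→Port: bottleneck 6, flow now 6.
Augment Depot→Y2→HubC→Jct3→Port: bottleneck 4, flow now 10.
Augment Depot→Y2→Y1→Jct3→Port: bottleneck 3, flow now 13.
Augment Depot→Y2→Jct2→Jct3→Port: bottleneck 1, flow now 14.
No augmenting path remains; maximum flow = 14.
In the residual graph, reachable from Depot: {Depot, Y3}.
Min-cut edges: Depot→Y2 (8), Y3→Jct2 (6); capacity 8 + 6 = 14.
This cut is saturated, so no flow can exceed 14.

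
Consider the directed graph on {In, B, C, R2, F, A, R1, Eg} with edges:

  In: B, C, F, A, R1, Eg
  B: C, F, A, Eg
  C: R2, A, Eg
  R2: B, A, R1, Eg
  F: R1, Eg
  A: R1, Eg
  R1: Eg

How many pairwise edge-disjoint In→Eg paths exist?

Assign every edge capacity 1; by Menger, the answer equals the max flow.
Path In→Eg (+1); total 1.
Path In→B→Eg (+1); total 2.
Path In→C→Eg (+1); total 3.
Path In→F→Eg (+1); total 4.
Path In→A→Eg (+1); total 5.
Path In→R1→Eg (+1); total 6.
No residual In→Eg path; max flow = 6.
Certifying cut of size 6: {In→A, In→B, In→C, In→Eg, In→F, In→R1}.

6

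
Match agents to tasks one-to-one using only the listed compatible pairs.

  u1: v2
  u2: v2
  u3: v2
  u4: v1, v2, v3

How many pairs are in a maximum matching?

Unit-capacity flow: source→left, listed edges, right→sink; max matching = max flow.
Augmenting path u1→v2 (+1); matched 1.
Augmenting path u4→v1 (+1); matched 2.
No augmenting path remains; maximum matching = 2.
König certificate: {u4, v2} is a vertex cover of size 2 (every listed pair touches it), so no matching can be larger.

2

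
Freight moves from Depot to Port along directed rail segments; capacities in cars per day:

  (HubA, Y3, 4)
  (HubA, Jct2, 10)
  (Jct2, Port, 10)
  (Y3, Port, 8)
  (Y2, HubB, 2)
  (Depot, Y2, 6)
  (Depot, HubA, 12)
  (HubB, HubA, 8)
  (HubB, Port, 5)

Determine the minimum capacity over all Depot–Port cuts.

14

Augment Depot→HubA→Y3→Port: bottleneck 4, flow now 4.
Augment Depot→HubA→Jct2→Port: bottleneck 8, flow now 12.
Augment Depot→Y2→HubB→Port: bottleneck 2, flow now 14.
No augmenting path remains; maximum flow = 14.
By max-flow min-cut, the minimum cut capacity equals the max flow.
In the residual graph, reachable from Depot: {Depot, Y2}.
Min-cut edges: Depot→HubA (12), Y2→HubB (2); capacity 12 + 2 = 14.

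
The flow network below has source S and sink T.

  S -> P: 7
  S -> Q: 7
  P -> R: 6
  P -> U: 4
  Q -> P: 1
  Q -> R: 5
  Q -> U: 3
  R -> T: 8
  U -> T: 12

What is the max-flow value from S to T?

14

Augment S→P→R→T: bottleneck 6, flow now 6.
Augment S→P→U→T: bottleneck 1, flow now 7.
Augment S→Q→R→T: bottleneck 2, flow now 9.
Augment S→Q→U→T: bottleneck 3, flow now 12.
Augment S→Q→P→U→T: bottleneck 1, flow now 13.
Augment S→Q→R→P→U→T: bottleneck 1, flow now 14. (uses reverse residual edge)
No augmenting path remains; maximum flow = 14.
In the residual graph, reachable from S: {S}.
Min-cut edges: S→P (7), S→Q (7); capacity 7 + 7 = 14.
This cut is saturated, so no flow can exceed 14.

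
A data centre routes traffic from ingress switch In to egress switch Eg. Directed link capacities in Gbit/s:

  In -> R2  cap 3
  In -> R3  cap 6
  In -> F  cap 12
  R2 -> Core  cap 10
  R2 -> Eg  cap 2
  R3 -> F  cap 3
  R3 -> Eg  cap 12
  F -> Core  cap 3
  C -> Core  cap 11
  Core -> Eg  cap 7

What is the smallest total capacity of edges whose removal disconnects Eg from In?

12

Augment In→R2→Eg: bottleneck 2, flow now 2.
Augment In→R3→Eg: bottleneck 6, flow now 8.
Augment In→R2→Core→Eg: bottleneck 1, flow now 9.
Augment In→F→Core→Eg: bottleneck 3, flow now 12.
No augmenting path remains; maximum flow = 12.
By max-flow min-cut, the minimum cut capacity equals the max flow.
In the residual graph, reachable from In: {In, F}.
Min-cut edges: In→R2 (3), In→R3 (6), F→Core (3); capacity 3 + 6 + 3 = 12.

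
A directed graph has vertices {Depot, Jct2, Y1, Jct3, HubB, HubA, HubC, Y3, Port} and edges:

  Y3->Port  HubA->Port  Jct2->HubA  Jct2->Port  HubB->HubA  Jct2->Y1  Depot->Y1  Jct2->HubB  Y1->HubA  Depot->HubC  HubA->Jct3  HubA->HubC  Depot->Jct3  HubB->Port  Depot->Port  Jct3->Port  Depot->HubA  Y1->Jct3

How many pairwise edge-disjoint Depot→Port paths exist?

Assign every edge capacity 1; by Menger, the answer equals the max flow.
Path Depot→Port (+1); total 1.
Path Depot→Jct3→Port (+1); total 2.
Path Depot→HubA→Port (+1); total 3.
No residual Depot→Port path; max flow = 3.
Certifying cut of size 3: {Depot→Port, HubA→Port, Jct3→Port}.

3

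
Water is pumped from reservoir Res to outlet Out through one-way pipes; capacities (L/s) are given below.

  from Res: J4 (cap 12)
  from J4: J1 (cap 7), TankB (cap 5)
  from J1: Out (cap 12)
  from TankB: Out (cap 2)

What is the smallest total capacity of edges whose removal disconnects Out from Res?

Augment Res→J4→J1→Out: bottleneck 7, flow now 7.
Augment Res→J4→TankB→Out: bottleneck 2, flow now 9.
No augmenting path remains; maximum flow = 9.
By max-flow min-cut, the minimum cut capacity equals the max flow.
In the residual graph, reachable from Res: {Res, J4, TankB}.
Min-cut edges: J4→J1 (7), TankB→Out (2); capacity 7 + 2 = 9.

9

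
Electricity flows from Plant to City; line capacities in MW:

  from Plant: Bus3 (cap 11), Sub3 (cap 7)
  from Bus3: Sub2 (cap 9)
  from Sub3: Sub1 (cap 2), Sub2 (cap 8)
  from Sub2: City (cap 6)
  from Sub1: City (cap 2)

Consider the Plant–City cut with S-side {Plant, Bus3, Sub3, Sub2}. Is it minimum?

Yes — it is a minimum cut (capacity 8).

Given cut capacity: 2 + 6 = 8.
Augment Plant→Bus3→Sub2→City: bottleneck 6, flow now 6.
Augment Plant→Sub3→Sub1→City: bottleneck 2, flow now 8.
No augmenting path remains; maximum flow = 8.
Cut capacity 8 equals the max flow, so it is a minimum cut.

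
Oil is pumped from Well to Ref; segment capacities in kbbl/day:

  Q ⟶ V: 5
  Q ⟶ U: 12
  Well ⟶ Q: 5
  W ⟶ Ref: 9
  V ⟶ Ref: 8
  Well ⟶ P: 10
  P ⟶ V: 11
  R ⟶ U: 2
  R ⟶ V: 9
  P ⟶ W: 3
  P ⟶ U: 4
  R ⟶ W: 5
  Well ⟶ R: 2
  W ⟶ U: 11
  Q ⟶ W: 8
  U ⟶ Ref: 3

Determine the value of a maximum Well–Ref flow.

Augment Well→P→U→Ref: bottleneck 3, flow now 3.
Augment Well→P→V→Ref: bottleneck 7, flow now 10.
Augment Well→Q→V→Ref: bottleneck 1, flow now 11.
Augment Well→Q→W→Ref: bottleneck 4, flow now 15.
Augment Well→R→W→Ref: bottleneck 2, flow now 17.
No augmenting path remains; maximum flow = 17.
In the residual graph, reachable from Well: {Well}.
Min-cut edges: Well→P (10), Well→Q (5), Well→R (2); capacity 10 + 5 + 2 = 17.
This cut is saturated, so no flow can exceed 17.

17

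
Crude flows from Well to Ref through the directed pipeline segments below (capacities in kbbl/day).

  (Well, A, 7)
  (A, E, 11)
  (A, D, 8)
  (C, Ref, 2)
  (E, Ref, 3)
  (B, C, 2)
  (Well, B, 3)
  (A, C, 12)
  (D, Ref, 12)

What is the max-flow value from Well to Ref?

Augment Well→A→C→Ref: bottleneck 2, flow now 2.
Augment Well→A→D→Ref: bottleneck 5, flow now 7.
Augment Well→B→C→A→D→Ref: bottleneck 2, flow now 9. (uses reverse residual edge)
No augmenting path remains; maximum flow = 9.
In the residual graph, reachable from Well: {Well, B}.
Min-cut edges: Well→A (7), B→C (2); capacity 7 + 2 = 9.
This cut is saturated, so no flow can exceed 9.

9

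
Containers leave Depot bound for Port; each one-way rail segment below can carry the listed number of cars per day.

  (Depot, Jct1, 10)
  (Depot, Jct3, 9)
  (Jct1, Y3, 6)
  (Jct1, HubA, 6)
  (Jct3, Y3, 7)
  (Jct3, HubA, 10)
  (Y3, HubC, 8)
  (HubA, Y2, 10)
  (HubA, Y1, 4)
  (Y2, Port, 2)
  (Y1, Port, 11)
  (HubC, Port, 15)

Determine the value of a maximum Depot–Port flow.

14

Augment Depot→Jct1→Y3→HubC→Port: bottleneck 6, flow now 6.
Augment Depot→Jct1→HubA→Y2→Port: bottleneck 2, flow now 8.
Augment Depot→Jct1→HubA→Y1→Port: bottleneck 2, flow now 10.
Augment Depot→Jct3→Y3→HubC→Port: bottleneck 2, flow now 12.
Augment Depot→Jct3→HubA→Y1→Port: bottleneck 2, flow now 14.
No augmenting path remains; maximum flow = 14.
In the residual graph, reachable from Depot: {Depot, Jct1, Jct3, Y3, HubA, Y2}.
Min-cut edges: Y3→HubC (8), HubA→Y1 (4), Y2→Port (2); capacity 8 + 4 + 2 = 14.
This cut is saturated, so no flow can exceed 14.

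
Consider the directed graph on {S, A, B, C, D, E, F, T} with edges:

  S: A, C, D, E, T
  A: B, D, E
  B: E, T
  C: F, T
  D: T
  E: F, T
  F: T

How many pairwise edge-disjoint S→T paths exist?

Assign every edge capacity 1; by Menger, the answer equals the max flow.
Path S→T (+1); total 1.
Path S→C→T (+1); total 2.
Path S→D→T (+1); total 3.
Path S→E→T (+1); total 4.
Path S→A→B→T (+1); total 5.
No residual S→T path; max flow = 5.
Certifying cut of size 5: {S→A, S→C, S→D, S→E, S→T}.

5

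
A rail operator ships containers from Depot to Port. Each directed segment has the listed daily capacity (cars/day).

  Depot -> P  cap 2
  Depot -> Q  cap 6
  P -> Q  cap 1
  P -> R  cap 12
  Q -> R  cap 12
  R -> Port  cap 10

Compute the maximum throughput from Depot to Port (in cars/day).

8

Augment Depot→P→R→Port: bottleneck 2, flow now 2.
Augment Depot→Q→R→Port: bottleneck 6, flow now 8.
No augmenting path remains; maximum flow = 8.
In the residual graph, reachable from Depot: {Depot}.
Min-cut edges: Depot→P (2), Depot→Q (6); capacity 2 + 6 = 8.
This cut is saturated, so no flow can exceed 8.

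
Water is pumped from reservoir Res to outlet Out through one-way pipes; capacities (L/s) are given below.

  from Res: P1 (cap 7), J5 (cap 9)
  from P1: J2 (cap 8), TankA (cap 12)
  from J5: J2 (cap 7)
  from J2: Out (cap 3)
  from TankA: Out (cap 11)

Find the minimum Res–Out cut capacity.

10

Augment Res→P1→J2→Out: bottleneck 3, flow now 3.
Augment Res→P1→TankA→Out: bottleneck 4, flow now 7.
Augment Res→J5→J2→P1→TankA→Out: bottleneck 3, flow now 10. (uses reverse residual edge)
No augmenting path remains; maximum flow = 10.
By max-flow min-cut, the minimum cut capacity equals the max flow.
In the residual graph, reachable from Res: {Res, J5, J2}.
Min-cut edges: Res→P1 (7), J2→Out (3); capacity 7 + 3 = 10.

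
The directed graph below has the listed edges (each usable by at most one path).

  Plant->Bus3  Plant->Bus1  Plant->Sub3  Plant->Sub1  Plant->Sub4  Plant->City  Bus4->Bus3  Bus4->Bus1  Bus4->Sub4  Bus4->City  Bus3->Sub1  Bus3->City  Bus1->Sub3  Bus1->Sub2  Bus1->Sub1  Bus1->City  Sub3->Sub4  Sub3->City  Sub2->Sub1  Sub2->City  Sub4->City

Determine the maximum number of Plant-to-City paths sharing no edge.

5

Assign every edge capacity 1; by Menger, the answer equals the max flow.
Path Plant→City (+1); total 1.
Path Plant→Bus3→City (+1); total 2.
Path Plant→Bus1→City (+1); total 3.
Path Plant→Sub3→City (+1); total 4.
Path Plant→Sub4→City (+1); total 5.
No residual Plant→City path; max flow = 5.
Certifying cut of size 5: {Plant→Bus1, Plant→Bus3, Plant→City, Plant→Sub3, Plant→Sub4}.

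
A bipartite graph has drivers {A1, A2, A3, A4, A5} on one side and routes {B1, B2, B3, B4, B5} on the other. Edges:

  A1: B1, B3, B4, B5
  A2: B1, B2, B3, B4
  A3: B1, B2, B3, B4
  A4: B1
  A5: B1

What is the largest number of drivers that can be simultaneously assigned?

Unit-capacity flow: source→left, listed edges, right→sink; max matching = max flow.
Augmenting path A1→B1 (+1); matched 1.
Augmenting path A2→B2 (+1); matched 2.
Augmenting path A3→B3 (+1); matched 3.
Augmenting path A4→B1→A1→B4 (+1); matched 4.
No augmenting path remains; maximum matching = 4.
König certificate: {A1, A2, A3, B1} is a vertex cover of size 4 (every listed pair touches it), so no matching can be larger.

4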